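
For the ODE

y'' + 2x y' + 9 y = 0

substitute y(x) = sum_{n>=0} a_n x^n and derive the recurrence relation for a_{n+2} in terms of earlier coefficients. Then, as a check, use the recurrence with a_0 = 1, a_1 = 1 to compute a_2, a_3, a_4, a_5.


Substitute y = sum_n a_n x^n.
y''(x) has coefficient (n+2)(n+1) a_{n+2} at x^n;
2 x y'(x) has coefficient 2 n a_n at x^n (shift);
9 y(x) has coefficient 9 a_n at x^n.
Matching x^n: (n+2)(n+1) a_{n+2} + (2n + 9) a_n = 0.
Thus a_{n+2} = (-2n - 9) / ((n+1)(n+2)) * a_n.

Check with a_0 = 1, a_1 = 1 (apply the recurrence for n = 0, 1, 2, 3): a_0 = 1, a_1 = 1, a_2 = -9/2, a_3 = -11/6, a_4 = 39/8, a_5 = 11/8.

a_(n+2) = (-2n - 9) / ((n+1)(n+2)) * a_n; check: a_0 = 1, a_1 = 1, a_2 = -9/2, a_3 = -11/6, a_4 = 39/8, a_5 = 11/8


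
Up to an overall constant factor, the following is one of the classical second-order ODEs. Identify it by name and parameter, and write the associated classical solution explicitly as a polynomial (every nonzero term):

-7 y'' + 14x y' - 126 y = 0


All three coefficients share the factor -7; dividing through by -7 gives  y'' - 2x y' + 18 y = 0.
This matches the Hermite equation y'' - 2x y' + 2n y = 0 with 2n = 18, so n = 9; the polynomial solution is H_9(x).
With y = sum_k a_k x^k, matching x^k gives (k+2)(k+1) a_{k+2} = 2(k - n) a_k = 2(k - 9) a_k. The right side vanishes at k = 9, so the series with the parity of 9 terminates at degree 9.
Standard normalization: leading coefficient of H_n is 2^n, so a_9 = 2^9 = 512. Work downward with a_k = (k+1)(k+2) a_{k+2} / (2(k - n)):
  a_7 = (8)(9)(512) / (2(7 - 9)) = 36864/(-4) = -9216
  a_5 = (6)(7)(-9216) / (2(5 - 9)) = -387072/(-8) = 48384
  a_3 = (4)(5)(48384) / (2(3 - 9)) = 967680/(-12) = -80640
  a_1 = (2)(3)(-80640) / (2(1 - 9)) = -483840/(-16) = 30240
Hence H_9(x) = 512 x^9 - 9216 x^7 + 48384 x^5 - 80640 x^3 + 30240 x.

H_9(x); series = 512 x^9 - 9216 x^7 + 48384 x^5 - 80640 x^3 + 30240 x


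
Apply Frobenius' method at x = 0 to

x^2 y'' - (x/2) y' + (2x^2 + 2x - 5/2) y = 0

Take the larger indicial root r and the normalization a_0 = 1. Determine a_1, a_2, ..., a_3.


Write in Frobenius form y'' + (p(x)/x) y' + (q(x)/x^2) y = 0:
  p(x) = -1/2,  q(x) = 2x^2 + 2x - 5/2.
Indicial equation: r(r-1) + (-1/2) r + (-5/2) = 0 -> roots r_1 = 5/2, r_2 = -1.
Take r = r_1 = 5/2. Let y(x) = x^r sum_{n>=0} a_n x^n with a_0 = 1.
Substitute y = x^r sum a_n x^n and match x^{r+n}. The recurrence is
  D(n) a_n + 2 a_{n-1} + 2 a_{n-2} = 0,  where D(n) = (r+n)(r+n-1) + (-1/2)(r+n) + (-5/2).
  a_n = [-2 a_{n-1} - 2 a_{n-2}] / D(n).
Since the indicial polynomial factors as (r - r_1)(r - r_2), D(n) = (r_1 + n - r_1)(r_1 + n - r_2) = n(n + 7/2).
Evaluating step by step (a_0 = 1):
  n = 1: D(1) = 1(1 + 7/2) = 9/2; numerator = -2(1) = -2; a_1 = (-2)/(9/2) = -4/9
  n = 2: D(2) = 2(2 + 7/2) = 11; numerator = -2(-4/9) - 2(1) = -10/9; a_2 = (-10/9)/(11) = -10/99
  n = 3: D(3) = 3(3 + 7/2) = 39/2; numerator = -2(-10/99) - 2(-4/9) = 12/11; a_3 = (12/11)/(39/2) = 8/143

r = 5/2; a_0 = 1; a_1 = -4/9; a_2 = -10/99; a_3 = 8/143


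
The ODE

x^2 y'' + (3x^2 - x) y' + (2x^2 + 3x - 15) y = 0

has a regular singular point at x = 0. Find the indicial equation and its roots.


Divide by x^2 to reach normal form y'' + P_1(x) y' + P_2(x) y = 0 with P_1(x) = 3 - 1/x and P_2(x) = 2 + 3/x - 15/x^2.
x = 0 is a singular point because the y'-coefficient 3 - 1/x has a pole at x = 0 and the y-coefficient 2 + 3/x - 15/x^2 has a pole at x = 0.
It is a regular singular point because x P_1(x) = p(x) = 3x - 1 and x^2 P_2(x) = q(x) = 2x^2 + 3x - 15 are polynomials, hence analytic at x = 0.
p(0) = -1,  q(0) = -15.
Indicial equation: r(r-1) + p(0) r + q(0) = 0, i.e. r^2 + (p(0) - 1) r + q(0) = 0, i.e. r^2 - 2 r - 15 = 0.
Discriminant: (-2)^2 - 4(-15) = 64, so r = (2 ± 8)/2.
Solving: r_1 = 5, r_2 = -3.

indicial: r^2 - 2 r - 15 = 0; roots r_1 = 5, r_2 = -3


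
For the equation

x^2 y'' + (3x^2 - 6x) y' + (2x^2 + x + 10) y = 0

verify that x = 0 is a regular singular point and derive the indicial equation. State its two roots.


Divide by x^2 to reach normal form y'' + P_1(x) y' + P_2(x) y = 0 with P_1(x) = 3 - 6/x and P_2(x) = 2 + 1/x + 10/x^2.
x = 0 is a singular point because the y'-coefficient 3 - 6/x has a pole at x = 0 and the y-coefficient 2 + 1/x + 10/x^2 has a pole at x = 0.
It is a regular singular point because x P_1(x) = p(x) = 3x - 6 and x^2 P_2(x) = q(x) = 2x^2 + x + 10 are polynomials, hence analytic at x = 0.
p(0) = -6,  q(0) = 10.
Indicial equation: r(r-1) + p(0) r + q(0) = 0, i.e. r^2 + (p(0) - 1) r + q(0) = 0, i.e. r^2 - 7 r + 10 = 0.
Discriminant: (-7)^2 - 4(10) = 9, so r = (7 ± 3)/2.
Solving: r_1 = 5, r_2 = 2.

indicial: r^2 - 7 r + 10 = 0; roots r_1 = 5, r_2 = 2


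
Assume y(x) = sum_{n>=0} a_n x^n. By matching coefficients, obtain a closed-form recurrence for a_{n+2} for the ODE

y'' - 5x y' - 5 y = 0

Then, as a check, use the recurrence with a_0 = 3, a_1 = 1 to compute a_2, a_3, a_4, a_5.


Substitute y = sum_n a_n x^n.
y''(x) has coefficient (n+2)(n+1) a_{n+2} at x^n;
-5 x y'(x) has coefficient -5 n a_n at x^n (shift);
-5 y(x) has coefficient -5 a_n at x^n.
Matching x^n: (n+2)(n+1) a_{n+2} + (-5n - 5) a_n = 0.
Thus a_{n+2} = (5n + 5) / ((n+1)(n+2)) * a_n.

Check with a_0 = 3, a_1 = 1 (apply the recurrence for n = 0, 1, 2, 3): a_0 = 3, a_1 = 1, a_2 = 15/2, a_3 = 5/3, a_4 = 75/8, a_5 = 5/3.

a_(n+2) = (5n + 5) / ((n+1)(n+2)) * a_n; check: a_0 = 3, a_1 = 1, a_2 = 15/2, a_3 = 5/3, a_4 = 75/8, a_5 = 5/3


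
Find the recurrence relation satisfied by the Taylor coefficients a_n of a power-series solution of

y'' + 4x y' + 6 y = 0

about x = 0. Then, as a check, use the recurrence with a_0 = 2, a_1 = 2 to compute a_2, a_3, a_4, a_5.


Substitute y = sum_n a_n x^n.
y''(x) has coefficient (n+2)(n+1) a_{n+2} at x^n;
4 x y'(x) has coefficient 4 n a_n at x^n (shift);
6 y(x) has coefficient 6 a_n at x^n.
Matching x^n: (n+2)(n+1) a_{n+2} + (4n + 6) a_n = 0.
Thus a_{n+2} = (-4n - 6) / ((n+1)(n+2)) * a_n.

Check with a_0 = 2, a_1 = 2 (apply the recurrence for n = 0, 1, 2, 3): a_0 = 2, a_1 = 2, a_2 = -6, a_3 = -10/3, a_4 = 7, a_5 = 3.

a_(n+2) = (-4n - 6) / ((n+1)(n+2)) * a_n; check: a_0 = 2, a_1 = 2, a_2 = -6, a_3 = -10/3, a_4 = 7, a_5 = 3


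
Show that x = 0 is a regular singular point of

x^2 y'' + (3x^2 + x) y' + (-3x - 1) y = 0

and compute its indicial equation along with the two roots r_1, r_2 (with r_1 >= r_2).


Divide by x^2 to reach normal form y'' + P_1(x) y' + P_2(x) y = 0 with P_1(x) = 3 + 1/x and P_2(x) = -3/x - 1/x^2.
x = 0 is a singular point because the y'-coefficient 3 + 1/x has a pole at x = 0 and the y-coefficient -3/x - 1/x^2 has a pole at x = 0.
It is a regular singular point because x P_1(x) = p(x) = 3x + 1 and x^2 P_2(x) = q(x) = -3x - 1 are polynomials, hence analytic at x = 0.
p(0) = 1,  q(0) = -1.
Indicial equation: r(r-1) + p(0) r + q(0) = 0, i.e. r^2 + (p(0) - 1) r + q(0) = 0, i.e. r^2 - 1 = 0.
Discriminant: (0)^2 - 4(-1) = 4, so r = (0 ± 2)/2.
Solving: r_1 = 1, r_2 = -1.

indicial: r^2 - 1 = 0; roots r_1 = 1, r_2 = -1


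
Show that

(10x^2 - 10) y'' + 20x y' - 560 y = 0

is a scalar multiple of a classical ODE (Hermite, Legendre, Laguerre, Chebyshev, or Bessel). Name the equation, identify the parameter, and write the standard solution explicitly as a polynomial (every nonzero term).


All three coefficients share the factor -10; dividing through by -10 gives  (1 - x^2) y'' - 2x y' + 56 y = 0.
This matches the Legendre equation (1 - x^2) y'' - 2x y' + n(n+1) y = 0 (note the -2x y' term) with n(n+1) = 56, so n = 7; the polynomial solution is P_7(x).
With y = sum_k a_k x^k, matching x^k gives (k+2)(k+1) a_{k+2} = [k(k+1) - n(n+1)] a_k = (k - 7)(k + 8) a_k. The right side vanishes at k = 7, so the series with the parity of 7 terminates at degree 7.
Standard normalization (P_n(1) = 1): leading coefficient (2n)!/(2^n (n!)^2) = 87178291200/(128*25401600) = 429/16, so a_7 = 429/16. Work downward with a_k = (k+1)(k+2) a_{k+2} / ((k - 7)(k + 8)):
  a_5 = (6)(7)(429/16) / ((5 - 7)(5 + 8)) = (9009/8)/(-26) = -693/16
  a_3 = (4)(5)(-693/16) / ((3 - 7)(3 + 8)) = (-3465/4)/(-44) = 315/16
  a_1 = (2)(3)(315/16) / ((1 - 7)(1 + 8)) = (945/8)/(-54) = -35/16
Hence P_7(x) = 429 x^7/16 - 693 x^5/16 + 315 x^3/16 - 35 x/16.

P_7(x); series = 429 x^7/16 - 693 x^5/16 + 315 x^3/16 - 35 x/16


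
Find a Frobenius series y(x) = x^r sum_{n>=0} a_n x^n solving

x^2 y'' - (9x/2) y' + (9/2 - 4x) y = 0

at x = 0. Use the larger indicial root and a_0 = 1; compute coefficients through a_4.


Write in Frobenius form y'' + (p(x)/x) y' + (q(x)/x^2) y = 0:
  p(x) = -9/2,  q(x) = 9/2 - 4x.
Indicial equation: r(r-1) + (-9/2) r + (9/2) = 0 -> roots r_1 = 9/2, r_2 = 1.
Take r = r_1 = 9/2. Let y(x) = x^r sum_{n>=0} a_n x^n with a_0 = 1.
Substitute y = x^r sum a_n x^n and match x^{r+n}. The recurrence is
  D(n) a_n - 4 a_{n-1} = 0,  where D(n) = (r+n)(r+n-1) + (-9/2)(r+n) + (9/2).
  a_n = 4 / D(n) * a_{n-1}.
Since the indicial polynomial factors as (r - r_1)(r - r_2), D(n) = (r_1 + n - r_1)(r_1 + n - r_2) = n(n + 7/2).
Evaluating step by step (a_0 = 1):
  n = 1: D(1) = 1(1 + 7/2) = 9/2; numerator = 4(1) = 4; a_1 = (4)/(9/2) = 8/9
  n = 2: D(2) = 2(2 + 7/2) = 11; numerator = 4(8/9) = 32/9; a_2 = (32/9)/(11) = 32/99
  n = 3: D(3) = 3(3 + 7/2) = 39/2; numerator = 4(32/99) = 128/99; a_3 = (128/99)/(39/2) = 256/3861
  n = 4: D(4) = 4(4 + 7/2) = 30; numerator = 4(256/3861) = 1024/3861; a_4 = (1024/3861)/(30) = 512/57915

r = 9/2; a_0 = 1; a_1 = 8/9; a_2 = 32/99; a_3 = 256/3861; a_4 = 512/57915


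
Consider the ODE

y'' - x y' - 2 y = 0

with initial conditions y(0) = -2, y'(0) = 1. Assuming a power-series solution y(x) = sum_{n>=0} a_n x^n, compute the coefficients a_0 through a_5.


Ansatz: y(x) = sum_{n>=0} a_n x^n, so y'(x) = sum_{n>=1} n a_n x^(n-1) and y''(x) = sum_{n>=2} n(n-1) a_n x^(n-2).
Substitute into P(x) y'' + Q(x) y' + R(x) y = 0 with P(x) = 1, Q(x) = -x, R(x) = -2, and match powers of x.
Initial conditions: a_0 = -2, a_1 = 1.
Setting the coefficient of each power of x to zero and solving order by order (substituting the coefficients already found):
  x^0: 2 a_2 - 2 a_0 = 0  ->  2 a_2 = 2 a_0 = -4  ->  a_2 = -2
  x^1: 6 a_3 - 3 a_1 = 0  ->  6 a_3 = 3 a_1 = 3  ->  a_3 = 1/2
  x^2: 12 a_4 - 4 a_2 = 0  ->  12 a_4 = 4 a_2 = -8  ->  a_4 = -2/3
  x^3: 20 a_5 - 5 a_3 = 0  ->  20 a_5 = 5 a_3 = 5/2  ->  a_5 = 1/8
Truncated series: y(x) = -2 + x - 2 x^2 + (1/2) x^3 - (2/3) x^4 + (1/8) x^5 + O(x^6).

a_0 = -2; a_1 = 1; a_2 = -2; a_3 = 1/2; a_4 = -2/3; a_5 = 1/8


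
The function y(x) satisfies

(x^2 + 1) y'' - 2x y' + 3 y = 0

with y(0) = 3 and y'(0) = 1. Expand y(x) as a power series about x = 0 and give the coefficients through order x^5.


Ansatz: y(x) = sum_{n>=0} a_n x^n, so y'(x) = sum_{n>=1} n a_n x^(n-1) and y''(x) = sum_{n>=2} n(n-1) a_n x^(n-2).
Substitute into P(x) y'' + Q(x) y' + R(x) y = 0 with P(x) = x^2 + 1, Q(x) = -2x, R(x) = 3, and match powers of x.
Initial conditions: a_0 = 3, a_1 = 1.
Setting the coefficient of each power of x to zero and solving order by order (substituting the coefficients already found):
  x^0: 2 a_2 + 3 a_0 = 0  ->  2 a_2 = -3 a_0 = -9  ->  a_2 = -9/2
  x^1: 6 a_3 + a_1 = 0  ->  6 a_3 = -a_1 = -1  ->  a_3 = -1/6
  x^2: 12 a_4 + a_2 = 0  ->  12 a_4 = -a_2 = 9/2  ->  a_4 = 3/8
  x^3: 20 a_5 + 3 a_3 = 0  ->  20 a_5 = -3 a_3 = 1/2  ->  a_5 = 1/40
Truncated series: y(x) = 3 + x - (9/2) x^2 - (1/6) x^3 + (3/8) x^4 + (1/40) x^5 + O(x^6).

a_0 = 3; a_1 = 1; a_2 = -9/2; a_3 = -1/6; a_4 = 3/8; a_5 = 1/40


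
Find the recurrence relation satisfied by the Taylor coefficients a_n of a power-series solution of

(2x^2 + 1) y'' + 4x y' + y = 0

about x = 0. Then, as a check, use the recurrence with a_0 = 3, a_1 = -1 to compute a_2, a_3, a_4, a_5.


Substitute y = sum_n a_n x^n.
(1 + 2 x^2) y'' contributes (n+2)(n+1) a_{n+2} + 2 n(n-1) a_n at x^n.
4 x y'(x) contributes 4 n a_n at x^n.
y(x) contributes 1 a_n at x^n.
Matching x^n: (n+2)(n+1) a_{n+2} + (2 n(n-1) + 4 n + 1) a_n = 0.
Thus a_{n+2} = (-2 n(n-1) - 4 n - 1) / ((n+1)(n+2)) * a_n.

Check with a_0 = 3, a_1 = -1 (apply the recurrence for n = 0, 1, 2, 3): a_0 = 3, a_1 = -1, a_2 = -3/2, a_3 = 5/6, a_4 = 13/8, a_5 = -25/24.

a_(n+2) = (-2 n(n-1) - 4 n - 1) / ((n+1)(n+2)) * a_n; check: a_0 = 3, a_1 = -1, a_2 = -3/2, a_3 = 5/6, a_4 = 13/8, a_5 = -25/24


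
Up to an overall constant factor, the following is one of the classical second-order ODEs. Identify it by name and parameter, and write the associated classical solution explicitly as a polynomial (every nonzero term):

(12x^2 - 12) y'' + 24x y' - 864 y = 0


All three coefficients share the factor -12; dividing through by -12 gives  (1 - x^2) y'' - 2x y' + 72 y = 0.
This matches the Legendre equation (1 - x^2) y'' - 2x y' + n(n+1) y = 0 (note the -2x y' term) with n(n+1) = 72, so n = 8; the polynomial solution is P_8(x).
With y = sum_k a_k x^k, matching x^k gives (k+2)(k+1) a_{k+2} = [k(k+1) - n(n+1)] a_k = (k - 8)(k + 9) a_k. The right side vanishes at k = 8, so the series with the parity of 8 terminates at degree 8.
Standard normalization (P_n(1) = 1): leading coefficient (2n)!/(2^n (n!)^2) = 20922789888000/(256*1625702400) = 6435/128, so a_8 = 6435/128. Work downward with a_k = (k+1)(k+2) a_{k+2} / ((k - 8)(k + 9)):
  a_6 = (7)(8)(6435/128) / ((6 - 8)(6 + 9)) = (45045/16)/(-30) = -3003/32
  a_4 = (5)(6)(-3003/32) / ((4 - 8)(4 + 9)) = (-45045/16)/(-52) = 3465/64
  a_2 = (3)(4)(3465/64) / ((2 - 8)(2 + 9)) = (10395/16)/(-66) = -315/32
  a_0 = (1)(2)(-315/32) / ((0 - 8)(0 + 9)) = (-315/16)/(-72) = 35/128
Hence P_8(x) = 6435 x^8/128 - 3003 x^6/32 + 3465 x^4/64 - 315 x^2/32 + 35/128.

P_8(x); series = 6435 x^8/128 - 3003 x^6/32 + 3465 x^4/64 - 315 x^2/32 + 35/128


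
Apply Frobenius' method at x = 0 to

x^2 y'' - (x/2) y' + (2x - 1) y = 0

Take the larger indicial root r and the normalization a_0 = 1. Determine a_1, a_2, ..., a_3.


Write in Frobenius form y'' + (p(x)/x) y' + (q(x)/x^2) y = 0:
  p(x) = -1/2,  q(x) = 2x - 1.
Indicial equation: r(r-1) + (-1/2) r + (-1) = 0 -> roots r_1 = 2, r_2 = -1/2.
Take r = r_1 = 2. Let y(x) = x^r sum_{n>=0} a_n x^n with a_0 = 1.
Substitute y = x^r sum a_n x^n and match x^{r+n}. The recurrence is
  D(n) a_n + 2 a_{n-1} = 0,  where D(n) = (r+n)(r+n-1) + (-1/2)(r+n) + (-1).
  a_n = -2 / D(n) * a_{n-1}.
Since the indicial polynomial factors as (r - r_1)(r - r_2), D(n) = (r_1 + n - r_1)(r_1 + n - r_2) = n(n + 5/2).
Evaluating step by step (a_0 = 1):
  n = 1: D(1) = 1(1 + 5/2) = 7/2; numerator = -2(1) = -2; a_1 = (-2)/(7/2) = -4/7
  n = 2: D(2) = 2(2 + 5/2) = 9; numerator = -2(-4/7) = 8/7; a_2 = (8/7)/(9) = 8/63
  n = 3: D(3) = 3(3 + 5/2) = 33/2; numerator = -2(8/63) = -16/63; a_3 = (-16/63)/(33/2) = -32/2079

r = 2; a_0 = 1; a_1 = -4/7; a_2 = 8/63; a_3 = -32/2079


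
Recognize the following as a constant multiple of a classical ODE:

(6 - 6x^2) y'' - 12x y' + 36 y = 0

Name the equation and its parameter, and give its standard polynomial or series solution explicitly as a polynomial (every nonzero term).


All three coefficients share the factor 6; dividing through by 6 gives  (1 - x^2) y'' - 2x y' + 6 y = 0.
This matches the Legendre equation (1 - x^2) y'' - 2x y' + n(n+1) y = 0 (note the -2x y' term) with n(n+1) = 6, so n = 2; the polynomial solution is P_2(x).
With y = sum_k a_k x^k, matching x^k gives (k+2)(k+1) a_{k+2} = [k(k+1) - n(n+1)] a_k = (k - 2)(k + 3) a_k. The right side vanishes at k = 2, so the series with the parity of 2 terminates at degree 2.
Standard normalization (P_n(1) = 1): leading coefficient (2n)!/(2^n (n!)^2) = 24/(4*4) = 3/2, so a_2 = 3/2. Work downward with a_k = (k+1)(k+2) a_{k+2} / ((k - 2)(k + 3)):
  a_0 = (1)(2)(3/2) / ((0 - 2)(0 + 3)) = 3/(-6) = -1/2
Hence P_2(x) = 3 x^2/2 - 1/2.

P_2(x); series = 3 x^2/2 - 1/2


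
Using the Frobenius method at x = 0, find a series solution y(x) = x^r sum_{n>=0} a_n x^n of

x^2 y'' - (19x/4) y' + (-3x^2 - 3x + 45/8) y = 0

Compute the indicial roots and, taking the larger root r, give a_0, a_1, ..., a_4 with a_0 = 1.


Write in Frobenius form y'' + (p(x)/x) y' + (q(x)/x^2) y = 0:
  p(x) = -19/4,  q(x) = -3x^2 - 3x + 45/8.
Indicial equation: r(r-1) + (-19/4) r + (45/8) = 0 -> roots r_1 = 9/2, r_2 = 5/4.
Take r = r_1 = 9/2. Let y(x) = x^r sum_{n>=0} a_n x^n with a_0 = 1.
Substitute y = x^r sum a_n x^n and match x^{r+n}. The recurrence is
  D(n) a_n - 3 a_{n-1} - 3 a_{n-2} = 0,  where D(n) = (r+n)(r+n-1) + (-19/4)(r+n) + (45/8).
  a_n = [3 a_{n-1} + 3 a_{n-2}] / D(n).
Since the indicial polynomial factors as (r - r_1)(r - r_2), D(n) = (r_1 + n - r_1)(r_1 + n - r_2) = n(n + 13/4).
Evaluating step by step (a_0 = 1):
  n = 1: D(1) = 1(1 + 13/4) = 17/4; numerator = 3(1) = 3; a_1 = (3)/(17/4) = 12/17
  n = 2: D(2) = 2(2 + 13/4) = 21/2; numerator = 3(12/17) + 3(1) = 87/17; a_2 = (87/17)/(21/2) = 58/119
  n = 3: D(3) = 3(3 + 13/4) = 75/4; numerator = 3(58/119) + 3(12/17) = 426/119; a_3 = (426/119)/(75/4) = 568/2975
  n = 4: D(4) = 4(4 + 13/4) = 29; numerator = 3(568/2975) + 3(58/119) = 6054/2975; a_4 = (6054/2975)/(29) = 6054/86275

r = 9/2; a_0 = 1; a_1 = 12/17; a_2 = 58/119; a_3 = 568/2975; a_4 = 6054/86275


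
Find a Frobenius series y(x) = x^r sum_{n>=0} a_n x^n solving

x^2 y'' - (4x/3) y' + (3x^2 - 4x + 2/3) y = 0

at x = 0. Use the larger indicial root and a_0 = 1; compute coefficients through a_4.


Write in Frobenius form y'' + (p(x)/x) y' + (q(x)/x^2) y = 0:
  p(x) = -4/3,  q(x) = 3x^2 - 4x + 2/3.
Indicial equation: r(r-1) + (-4/3) r + (2/3) = 0 -> roots r_1 = 2, r_2 = 1/3.
Take r = r_1 = 2. Let y(x) = x^r sum_{n>=0} a_n x^n with a_0 = 1.
Substitute y = x^r sum a_n x^n and match x^{r+n}. The recurrence is
  D(n) a_n - 4 a_{n-1} + 3 a_{n-2} = 0,  where D(n) = (r+n)(r+n-1) + (-4/3)(r+n) + (2/3).
  a_n = [4 a_{n-1} - 3 a_{n-2}] / D(n).
Since the indicial polynomial factors as (r - r_1)(r - r_2), D(n) = (r_1 + n - r_1)(r_1 + n - r_2) = n(n + 5/3).
Evaluating step by step (a_0 = 1):
  n = 1: D(1) = 1(1 + 5/3) = 8/3; numerator = 4(1) = 4; a_1 = (4)/(8/3) = 3/2
  n = 2: D(2) = 2(2 + 5/3) = 22/3; numerator = 4(3/2) - 3(1) = 3; a_2 = (3)/(22/3) = 9/22
  n = 3: D(3) = 3(3 + 5/3) = 14; numerator = 4(9/22) - 3(3/2) = -63/22; a_3 = (-63/22)/(14) = -9/44
  n = 4: D(4) = 4(4 + 5/3) = 68/3; numerator = 4(-9/44) - 3(9/22) = -45/22; a_4 = (-45/22)/(68/3) = -135/1496

r = 2; a_0 = 1; a_1 = 3/2; a_2 = 9/22; a_3 = -9/44; a_4 = -135/1496


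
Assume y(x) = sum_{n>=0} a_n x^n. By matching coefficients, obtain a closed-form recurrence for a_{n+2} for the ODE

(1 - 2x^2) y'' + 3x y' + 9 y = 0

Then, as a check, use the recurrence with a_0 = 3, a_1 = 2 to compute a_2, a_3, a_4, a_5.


Substitute y = sum_n a_n x^n.
(1 - 2 x^2) y'' contributes (n+2)(n+1) a_{n+2} - 2 n(n-1) a_n at x^n.
3 x y'(x) contributes 3 n a_n at x^n.
9 y(x) contributes 9 a_n at x^n.
Matching x^n: (n+2)(n+1) a_{n+2} + (-2 n(n-1) + 3 n + 9) a_n = 0.
Thus a_{n+2} = (2 n(n-1) - 3 n - 9) / ((n+1)(n+2)) * a_n.

Check with a_0 = 3, a_1 = 2 (apply the recurrence for n = 0, 1, 2, 3): a_0 = 3, a_1 = 2, a_2 = -27/2, a_3 = -4, a_4 = 99/8, a_5 = 6/5.

a_(n+2) = (2 n(n-1) - 3 n - 9) / ((n+1)(n+2)) * a_n; check: a_0 = 3, a_1 = 2, a_2 = -27/2, a_3 = -4, a_4 = 99/8, a_5 = 6/5


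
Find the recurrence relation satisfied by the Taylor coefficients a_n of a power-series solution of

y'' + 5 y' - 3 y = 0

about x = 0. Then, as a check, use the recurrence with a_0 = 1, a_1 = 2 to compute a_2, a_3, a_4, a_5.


Substitute y = sum_n a_n x^n.
y''(x) has coefficient (n+2)(n+1) a_{n+2} at x^n;
5 y'(x) has coefficient 5 (n+1) a_{n+1} at x^n;
-3 y(x) has coefficient -3 a_n at x^n.
Matching x^n: (n+2)(n+1) a_{n+2} + 5 (n+1) a_{n+1} - 3 a_n = 0.
Thus a_{n+2} = [-5 (n+1) a_{n+1} + 3 a_n] / ((n+1)(n+2)).

Check with a_0 = 1, a_1 = 2 (apply the recurrence for n = 0, 1, 2, 3): a_0 = 1, a_1 = 2, a_2 = -7/2, a_3 = 41/6, a_4 = -113/12, a_5 = 1253/120.

a_(n+2) = [-5 (n+1) a_(n+1) + 3 a_n] / ((n+1)(n+2)); check: a_0 = 1, a_1 = 2, a_2 = -7/2, a_3 = 41/6, a_4 = -113/12, a_5 = 1253/120


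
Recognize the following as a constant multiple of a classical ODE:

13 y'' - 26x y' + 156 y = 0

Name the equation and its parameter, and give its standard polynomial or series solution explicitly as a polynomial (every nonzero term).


All three coefficients share the factor 13; dividing through by 13 gives  y'' - 2x y' + 12 y = 0.
This matches the Hermite equation y'' - 2x y' + 2n y = 0 with 2n = 12, so n = 6; the polynomial solution is H_6(x).
With y = sum_k a_k x^k, matching x^k gives (k+2)(k+1) a_{k+2} = 2(k - n) a_k = 2(k - 6) a_k. The right side vanishes at k = 6, so the series with the parity of 6 terminates at degree 6.
Standard normalization: leading coefficient of H_n is 2^n, so a_6 = 2^6 = 64. Work downward with a_k = (k+1)(k+2) a_{k+2} / (2(k - n)):
  a_4 = (5)(6)(64) / (2(4 - 6)) = 1920/(-4) = -480
  a_2 = (3)(4)(-480) / (2(2 - 6)) = -5760/(-8) = 720
  a_0 = (1)(2)(720) / (2(0 - 6)) = 1440/(-12) = -120
Hence H_6(x) = 64 x^6 - 480 x^4 + 720 x^2 - 120.

H_6(x); series = 64 x^6 - 480 x^4 + 720 x^2 - 120


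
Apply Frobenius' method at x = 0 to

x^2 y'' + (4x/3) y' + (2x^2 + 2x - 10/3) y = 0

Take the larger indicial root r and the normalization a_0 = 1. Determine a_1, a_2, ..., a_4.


Write in Frobenius form y'' + (p(x)/x) y' + (q(x)/x^2) y = 0:
  p(x) = 4/3,  q(x) = 2x^2 + 2x - 10/3.
Indicial equation: r(r-1) + (4/3) r + (-10/3) = 0 -> roots r_1 = 5/3, r_2 = -2.
Take r = r_1 = 5/3. Let y(x) = x^r sum_{n>=0} a_n x^n with a_0 = 1.
Substitute y = x^r sum a_n x^n and match x^{r+n}. The recurrence is
  D(n) a_n + 2 a_{n-1} + 2 a_{n-2} = 0,  where D(n) = (r+n)(r+n-1) + (4/3)(r+n) + (-10/3).
  a_n = [-2 a_{n-1} - 2 a_{n-2}] / D(n).
Since the indicial polynomial factors as (r - r_1)(r - r_2), D(n) = (r_1 + n - r_1)(r_1 + n - r_2) = n(n + 11/3).
Evaluating step by step (a_0 = 1):
  n = 1: D(1) = 1(1 + 11/3) = 14/3; numerator = -2(1) = -2; a_1 = (-2)/(14/3) = -3/7
  n = 2: D(2) = 2(2 + 11/3) = 34/3; numerator = -2(-3/7) - 2(1) = -8/7; a_2 = (-8/7)/(34/3) = -12/119
  n = 3: D(3) = 3(3 + 11/3) = 20; numerator = -2(-12/119) - 2(-3/7) = 18/17; a_3 = (18/17)/(20) = 9/170
  n = 4: D(4) = 4(4 + 11/3) = 92/3; numerator = -2(9/170) - 2(-12/119) = 57/595; a_4 = (57/595)/(92/3) = 171/54740

r = 5/3; a_0 = 1; a_1 = -3/7; a_2 = -12/119; a_3 = 9/170; a_4 = 171/54740


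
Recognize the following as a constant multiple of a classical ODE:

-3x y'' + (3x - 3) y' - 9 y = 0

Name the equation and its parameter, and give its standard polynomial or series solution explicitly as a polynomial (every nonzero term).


All three coefficients share the factor -3; dividing through by -3 gives  x y'' + (1 - x) y' + 3 y = 0.
This matches the Laguerre equation x y'' + (1 - x) y' + n y = 0 with n = 3; the polynomial solution is L_3(x).
With y = sum_k a_k x^k, matching x^k gives (k+1)k a_{k+1} + (k+1) a_{k+1} - k a_k + n a_k = 0, i.e. (k+1)^2 a_{k+1} = (k - n) a_k = (k - 3) a_k. The right side vanishes at k = 3, so the series terminates at degree 3.
Standard normalization L_n(0) = 1 gives a_0 = 1. Work upward with a_{k+1} = (k - 3) a_k / (k+1)^2:
  a_1 = (0 - 3)(1) / 1^2 = -3/1 = -3
  a_2 = (1 - 3)(-3) / 2^2 = 6/4 = 3/2
  a_3 = (2 - 3)(3/2) / 3^2 = (-3/2)/9 = -1/6
Hence L_3(x) = -x^3/6 + 3 x^2/2 - 3 x + 1.

L_3(x); series = -x^3/6 + 3 x^2/2 - 3 x + 1


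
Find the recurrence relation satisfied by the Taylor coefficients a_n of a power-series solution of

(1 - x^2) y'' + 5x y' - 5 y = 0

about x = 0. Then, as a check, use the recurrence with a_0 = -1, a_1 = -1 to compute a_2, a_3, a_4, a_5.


Substitute y = sum_n a_n x^n.
(1 - 1 x^2) y'' contributes (n+2)(n+1) a_{n+2} - n(n-1) a_n at x^n.
5 x y'(x) contributes 5 n a_n at x^n.
-5 y(x) contributes -5 a_n at x^n.
Matching x^n: (n+2)(n+1) a_{n+2} + (-n(n-1) + 5 n - 5) a_n = 0.
Thus a_{n+2} = (n(n-1) - 5 n + 5) / ((n+1)(n+2)) * a_n.

Check with a_0 = -1, a_1 = -1 (apply the recurrence for n = 0, 1, 2, 3): a_0 = -1, a_1 = -1, a_2 = -5/2, a_3 = 0, a_4 = 5/8, a_5 = 0.

a_(n+2) = (n(n-1) - 5 n + 5) / ((n+1)(n+2)) * a_n; check: a_0 = -1, a_1 = -1, a_2 = -5/2, a_3 = 0, a_4 = 5/8, a_5 = 0


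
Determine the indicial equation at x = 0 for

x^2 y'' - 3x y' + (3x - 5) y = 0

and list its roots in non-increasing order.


Divide by x^2 to reach normal form y'' + P_1(x) y' + P_2(x) y = 0 with P_1(x) = -3/x and P_2(x) = 3/x - 5/x^2.
x = 0 is a singular point because the y'-coefficient -3/x has a pole at x = 0 and the y-coefficient 3/x - 5/x^2 has a pole at x = 0.
It is a regular singular point because x P_1(x) = p(x) = -3 and x^2 P_2(x) = q(x) = 3x - 5 are polynomials, hence analytic at x = 0.
p(0) = -3,  q(0) = -5.
Indicial equation: r(r-1) + p(0) r + q(0) = 0, i.e. r^2 + (p(0) - 1) r + q(0) = 0, i.e. r^2 - 4 r - 5 = 0.
Discriminant: (-4)^2 - 4(-5) = 36, so r = (4 ± 6)/2.
Solving: r_1 = 5, r_2 = -1.

indicial: r^2 - 4 r - 5 = 0; roots r_1 = 5, r_2 = -1


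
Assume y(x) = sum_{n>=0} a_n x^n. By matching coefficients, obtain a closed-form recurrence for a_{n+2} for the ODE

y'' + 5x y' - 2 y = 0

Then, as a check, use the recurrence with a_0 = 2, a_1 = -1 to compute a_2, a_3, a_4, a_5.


Substitute y = sum_n a_n x^n.
y''(x) has coefficient (n+2)(n+1) a_{n+2} at x^n;
5 x y'(x) has coefficient 5 n a_n at x^n (shift);
-2 y(x) has coefficient -2 a_n at x^n.
Matching x^n: (n+2)(n+1) a_{n+2} + (5n - 2) a_n = 0.
Thus a_{n+2} = (-5n + 2) / ((n+1)(n+2)) * a_n.

Check with a_0 = 2, a_1 = -1 (apply the recurrence for n = 0, 1, 2, 3): a_0 = 2, a_1 = -1, a_2 = 2, a_3 = 1/2, a_4 = -4/3, a_5 = -13/40.

a_(n+2) = (-5n + 2) / ((n+1)(n+2)) * a_n; check: a_0 = 2, a_1 = -1, a_2 = 2, a_3 = 1/2, a_4 = -4/3, a_5 = -13/40


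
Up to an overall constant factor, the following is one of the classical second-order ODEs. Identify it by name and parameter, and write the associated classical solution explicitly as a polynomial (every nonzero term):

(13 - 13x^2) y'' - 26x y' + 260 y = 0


All three coefficients share the factor 13; dividing through by 13 gives  (1 - x^2) y'' - 2x y' + 20 y = 0.
This matches the Legendre equation (1 - x^2) y'' - 2x y' + n(n+1) y = 0 (note the -2x y' term) with n(n+1) = 20, so n = 4; the polynomial solution is P_4(x).
With y = sum_k a_k x^k, matching x^k gives (k+2)(k+1) a_{k+2} = [k(k+1) - n(n+1)] a_k = (k - 4)(k + 5) a_k. The right side vanishes at k = 4, so the series with the parity of 4 terminates at degree 4.
Standard normalization (P_n(1) = 1): leading coefficient (2n)!/(2^n (n!)^2) = 40320/(16*576) = 35/8, so a_4 = 35/8. Work downward with a_k = (k+1)(k+2) a_{k+2} / ((k - 4)(k + 5)):
  a_2 = (3)(4)(35/8) / ((2 - 4)(2 + 5)) = (105/2)/(-14) = -15/4
  a_0 = (1)(2)(-15/4) / ((0 - 4)(0 + 5)) = (-15/2)/(-20) = 3/8
Hence P_4(x) = 35 x^4/8 - 15 x^2/4 + 3/8.

P_4(x); series = 35 x^4/8 - 15 x^2/4 + 3/8


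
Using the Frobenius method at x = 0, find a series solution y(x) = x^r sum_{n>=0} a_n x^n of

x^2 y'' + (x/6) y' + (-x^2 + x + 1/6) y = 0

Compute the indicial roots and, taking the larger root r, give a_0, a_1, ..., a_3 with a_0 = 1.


Write in Frobenius form y'' + (p(x)/x) y' + (q(x)/x^2) y = 0:
  p(x) = 1/6,  q(x) = -x^2 + x + 1/6.
Indicial equation: r(r-1) + (1/6) r + (1/6) = 0 -> roots r_1 = 1/2, r_2 = 1/3.
Take r = r_1 = 1/2. Let y(x) = x^r sum_{n>=0} a_n x^n with a_0 = 1.
Substitute y = x^r sum a_n x^n and match x^{r+n}. The recurrence is
  D(n) a_n + 1 a_{n-1} - 1 a_{n-2} = 0,  where D(n) = (r+n)(r+n-1) + (1/6)(r+n) + (1/6).
  a_n = [-1 a_{n-1} + 1 a_{n-2}] / D(n).
Since the indicial polynomial factors as (r - r_1)(r - r_2), D(n) = (r_1 + n - r_1)(r_1 + n - r_2) = n(n + 1/6).
Evaluating step by step (a_0 = 1):
  n = 1: D(1) = 1(1 + 1/6) = 7/6; numerator = -1(1) = -1; a_1 = (-1)/(7/6) = -6/7
  n = 2: D(2) = 2(2 + 1/6) = 13/3; numerator = -1(-6/7) + 1(1) = 13/7; a_2 = (13/7)/(13/3) = 3/7
  n = 3: D(3) = 3(3 + 1/6) = 19/2; numerator = -1(3/7) + 1(-6/7) = -9/7; a_3 = (-9/7)/(19/2) = -18/133

r = 1/2; a_0 = 1; a_1 = -6/7; a_2 = 3/7; a_3 = -18/133


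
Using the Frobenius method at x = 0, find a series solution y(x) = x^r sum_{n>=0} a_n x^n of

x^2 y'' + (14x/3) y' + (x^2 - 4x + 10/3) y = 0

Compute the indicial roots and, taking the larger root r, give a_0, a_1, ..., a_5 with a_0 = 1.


Write in Frobenius form y'' + (p(x)/x) y' + (q(x)/x^2) y = 0:
  p(x) = 14/3,  q(x) = x^2 - 4x + 10/3.
Indicial equation: r(r-1) + (14/3) r + (10/3) = 0 -> roots r_1 = -5/3, r_2 = -2.
Take r = r_1 = -5/3. Let y(x) = x^r sum_{n>=0} a_n x^n with a_0 = 1.
Substitute y = x^r sum a_n x^n and match x^{r+n}. The recurrence is
  D(n) a_n - 4 a_{n-1} + 1 a_{n-2} = 0,  where D(n) = (r+n)(r+n-1) + (14/3)(r+n) + (10/3).
  a_n = [4 a_{n-1} - 1 a_{n-2}] / D(n).
Since the indicial polynomial factors as (r - r_1)(r - r_2), D(n) = (r_1 + n - r_1)(r_1 + n - r_2) = n(n + 1/3).
Evaluating step by step (a_0 = 1):
  n = 1: D(1) = 1(1 + 1/3) = 4/3; numerator = 4(1) = 4; a_1 = (4)/(4/3) = 3
  n = 2: D(2) = 2(2 + 1/3) = 14/3; numerator = 4(3) - 1(1) = 11; a_2 = (11)/(14/3) = 33/14
  n = 3: D(3) = 3(3 + 1/3) = 10; numerator = 4(33/14) - 1(3) = 45/7; a_3 = (45/7)/(10) = 9/14
  n = 4: D(4) = 4(4 + 1/3) = 52/3; numerator = 4(9/14) - 1(33/14) = 3/14; a_4 = (3/14)/(52/3) = 9/728
  n = 5: D(5) = 5(5 + 1/3) = 80/3; numerator = 4(9/728) - 1(9/14) = -54/91; a_5 = (-54/91)/(80/3) = -81/3640

r = -5/3; a_0 = 1; a_1 = 3; a_2 = 33/14; a_3 = 9/14; a_4 = 9/728; a_5 = -81/3640


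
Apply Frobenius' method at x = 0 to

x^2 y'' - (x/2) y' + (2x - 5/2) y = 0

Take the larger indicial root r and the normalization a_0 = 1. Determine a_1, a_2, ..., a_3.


Write in Frobenius form y'' + (p(x)/x) y' + (q(x)/x^2) y = 0:
  p(x) = -1/2,  q(x) = 2x - 5/2.
Indicial equation: r(r-1) + (-1/2) r + (-5/2) = 0 -> roots r_1 = 5/2, r_2 = -1.
Take r = r_1 = 5/2. Let y(x) = x^r sum_{n>=0} a_n x^n with a_0 = 1.
Substitute y = x^r sum a_n x^n and match x^{r+n}. The recurrence is
  D(n) a_n + 2 a_{n-1} = 0,  where D(n) = (r+n)(r+n-1) + (-1/2)(r+n) + (-5/2).
  a_n = -2 / D(n) * a_{n-1}.
Since the indicial polynomial factors as (r - r_1)(r - r_2), D(n) = (r_1 + n - r_1)(r_1 + n - r_2) = n(n + 7/2).
Evaluating step by step (a_0 = 1):
  n = 1: D(1) = 1(1 + 7/2) = 9/2; numerator = -2(1) = -2; a_1 = (-2)/(9/2) = -4/9
  n = 2: D(2) = 2(2 + 7/2) = 11; numerator = -2(-4/9) = 8/9; a_2 = (8/9)/(11) = 8/99
  n = 3: D(3) = 3(3 + 7/2) = 39/2; numerator = -2(8/99) = -16/99; a_3 = (-16/99)/(39/2) = -32/3861

r = 5/2; a_0 = 1; a_1 = -4/9; a_2 = 8/99; a_3 = -32/3861


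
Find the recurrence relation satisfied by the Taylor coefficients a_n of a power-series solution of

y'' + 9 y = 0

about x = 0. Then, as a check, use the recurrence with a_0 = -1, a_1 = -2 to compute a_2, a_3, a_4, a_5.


Substitute y = sum_n a_n x^n into y'' + (const) y = 0.
y''(x) = sum_{n>=0} (n+2)(n+1) a_{n+2} x^n.
The ODE becomes sum_n [(n+2)(n+1) a_{n+2} + 9 a_n] x^n = 0.
Setting each coefficient to zero gives the recurrence:
  (n+2)(n+1) a_{n+2} + 9 a_n = 0,
  a_{n+2} = -9 / ((n+1)(n+2)) a_n.

Check with a_0 = -1, a_1 = -2 (apply the recurrence for n = 0, 1, 2, 3): a_0 = -1, a_1 = -2, a_2 = 9/2, a_3 = 3, a_4 = -27/8, a_5 = -27/20.

a_{n+2} = -9/((n+1)(n+2)) * a_n; check: a_0 = -1, a_1 = -2, a_2 = 9/2, a_3 = 3, a_4 = -27/8, a_5 = -27/20


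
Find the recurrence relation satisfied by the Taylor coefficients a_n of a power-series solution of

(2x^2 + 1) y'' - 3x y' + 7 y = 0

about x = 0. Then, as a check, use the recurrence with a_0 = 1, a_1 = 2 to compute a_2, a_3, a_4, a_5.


Substitute y = sum_n a_n x^n.
(1 + 2 x^2) y'' contributes (n+2)(n+1) a_{n+2} + 2 n(n-1) a_n at x^n.
-3 x y'(x) contributes -3 n a_n at x^n.
7 y(x) contributes 7 a_n at x^n.
Matching x^n: (n+2)(n+1) a_{n+2} + (2 n(n-1) - 3 n + 7) a_n = 0.
Thus a_{n+2} = (-2 n(n-1) + 3 n - 7) / ((n+1)(n+2)) * a_n.

Check with a_0 = 1, a_1 = 2 (apply the recurrence for n = 0, 1, 2, 3): a_0 = 1, a_1 = 2, a_2 = -7/2, a_3 = -4/3, a_4 = 35/24, a_5 = 2/3.

a_(n+2) = (-2 n(n-1) + 3 n - 7) / ((n+1)(n+2)) * a_n; check: a_0 = 1, a_1 = 2, a_2 = -7/2, a_3 = -4/3, a_4 = 35/24, a_5 = 2/3


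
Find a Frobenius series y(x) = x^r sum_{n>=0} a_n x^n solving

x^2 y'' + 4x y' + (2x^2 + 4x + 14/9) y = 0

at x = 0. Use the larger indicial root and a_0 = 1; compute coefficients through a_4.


Write in Frobenius form y'' + (p(x)/x) y' + (q(x)/x^2) y = 0:
  p(x) = 4,  q(x) = 2x^2 + 4x + 14/9.
Indicial equation: r(r-1) + (4) r + (14/9) = 0 -> roots r_1 = -2/3, r_2 = -7/3.
Take r = r_1 = -2/3. Let y(x) = x^r sum_{n>=0} a_n x^n with a_0 = 1.
Substitute y = x^r sum a_n x^n and match x^{r+n}. The recurrence is
  D(n) a_n + 4 a_{n-1} + 2 a_{n-2} = 0,  where D(n) = (r+n)(r+n-1) + (4)(r+n) + (14/9).
  a_n = [-4 a_{n-1} - 2 a_{n-2}] / D(n).
Since the indicial polynomial factors as (r - r_1)(r - r_2), D(n) = (r_1 + n - r_1)(r_1 + n - r_2) = n(n + 5/3).
Evaluating step by step (a_0 = 1):
  n = 1: D(1) = 1(1 + 5/3) = 8/3; numerator = -4(1) = -4; a_1 = (-4)/(8/3) = -3/2
  n = 2: D(2) = 2(2 + 5/3) = 22/3; numerator = -4(-3/2) - 2(1) = 4; a_2 = (4)/(22/3) = 6/11
  n = 3: D(3) = 3(3 + 5/3) = 14; numerator = -4(6/11) - 2(-3/2) = 9/11; a_3 = (9/11)/(14) = 9/154
  n = 4: D(4) = 4(4 + 5/3) = 68/3; numerator = -4(9/154) - 2(6/11) = -102/77; a_4 = (-102/77)/(68/3) = -9/154

r = -2/3; a_0 = 1; a_1 = -3/2; a_2 = 6/11; a_3 = 9/154; a_4 = -9/154


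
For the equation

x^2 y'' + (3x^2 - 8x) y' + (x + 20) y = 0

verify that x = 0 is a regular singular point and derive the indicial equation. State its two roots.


Divide by x^2 to reach normal form y'' + P_1(x) y' + P_2(x) y = 0 with P_1(x) = 3 - 8/x and P_2(x) = 1/x + 20/x^2.
x = 0 is a singular point because the y'-coefficient 3 - 8/x has a pole at x = 0 and the y-coefficient 1/x + 20/x^2 has a pole at x = 0.
It is a regular singular point because x P_1(x) = p(x) = 3x - 8 and x^2 P_2(x) = q(x) = x + 20 are polynomials, hence analytic at x = 0.
p(0) = -8,  q(0) = 20.
Indicial equation: r(r-1) + p(0) r + q(0) = 0, i.e. r^2 + (p(0) - 1) r + q(0) = 0, i.e. r^2 - 9 r + 20 = 0.
Discriminant: (-9)^2 - 4(20) = 1, so r = (9 ± 1)/2.
Solving: r_1 = 5, r_2 = 4.

indicial: r^2 - 9 r + 20 = 0; roots r_1 = 5, r_2 = 4


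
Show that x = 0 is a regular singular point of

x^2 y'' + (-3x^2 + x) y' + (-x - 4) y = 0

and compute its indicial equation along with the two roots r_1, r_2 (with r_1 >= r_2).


Divide by x^2 to reach normal form y'' + P_1(x) y' + P_2(x) y = 0 with P_1(x) = -3 + 1/x and P_2(x) = -1/x - 4/x^2.
x = 0 is a singular point because the y'-coefficient -3 + 1/x has a pole at x = 0 and the y-coefficient -1/x - 4/x^2 has a pole at x = 0.
It is a regular singular point because x P_1(x) = p(x) = 1 - 3x and x^2 P_2(x) = q(x) = -x - 4 are polynomials, hence analytic at x = 0.
p(0) = 1,  q(0) = -4.
Indicial equation: r(r-1) + p(0) r + q(0) = 0, i.e. r^2 + (p(0) - 1) r + q(0) = 0, i.e. r^2 - 4 = 0.
Discriminant: (0)^2 - 4(-4) = 16, so r = (0 ± 4)/2.
Solving: r_1 = 2, r_2 = -2.

indicial: r^2 - 4 = 0; roots r_1 = 2, r_2 = -2


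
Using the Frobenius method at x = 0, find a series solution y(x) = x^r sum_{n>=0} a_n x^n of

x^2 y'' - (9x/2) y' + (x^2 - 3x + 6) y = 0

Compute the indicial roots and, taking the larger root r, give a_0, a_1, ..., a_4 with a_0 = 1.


Write in Frobenius form y'' + (p(x)/x) y' + (q(x)/x^2) y = 0:
  p(x) = -9/2,  q(x) = x^2 - 3x + 6.
Indicial equation: r(r-1) + (-9/2) r + (6) = 0 -> roots r_1 = 4, r_2 = 3/2.
Take r = r_1 = 4. Let y(x) = x^r sum_{n>=0} a_n x^n with a_0 = 1.
Substitute y = x^r sum a_n x^n and match x^{r+n}. The recurrence is
  D(n) a_n - 3 a_{n-1} + 1 a_{n-2} = 0,  where D(n) = (r+n)(r+n-1) + (-9/2)(r+n) + (6).
  a_n = [3 a_{n-1} - 1 a_{n-2}] / D(n).
Since the indicial polynomial factors as (r - r_1)(r - r_2), D(n) = (r_1 + n - r_1)(r_1 + n - r_2) = n(n + 5/2).
Evaluating step by step (a_0 = 1):
  n = 1: D(1) = 1(1 + 5/2) = 7/2; numerator = 3(1) = 3; a_1 = (3)/(7/2) = 6/7
  n = 2: D(2) = 2(2 + 5/2) = 9; numerator = 3(6/7) - 1(1) = 11/7; a_2 = (11/7)/(9) = 11/63
  n = 3: D(3) = 3(3 + 5/2) = 33/2; numerator = 3(11/63) - 1(6/7) = -1/3; a_3 = (-1/3)/(33/2) = -2/99
  n = 4: D(4) = 4(4 + 5/2) = 26; numerator = 3(-2/99) - 1(11/63) = -163/693; a_4 = (-163/693)/(26) = -163/18018

r = 4; a_0 = 1; a_1 = 6/7; a_2 = 11/63; a_3 = -2/99; a_4 = -163/18018


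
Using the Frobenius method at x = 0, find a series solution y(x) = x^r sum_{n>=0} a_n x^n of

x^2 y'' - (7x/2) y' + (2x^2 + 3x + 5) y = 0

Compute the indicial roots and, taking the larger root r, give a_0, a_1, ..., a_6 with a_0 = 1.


Write in Frobenius form y'' + (p(x)/x) y' + (q(x)/x^2) y = 0:
  p(x) = -7/2,  q(x) = 2x^2 + 3x + 5.
Indicial equation: r(r-1) + (-7/2) r + (5) = 0 -> roots r_1 = 5/2, r_2 = 2.
Take r = r_1 = 5/2. Let y(x) = x^r sum_{n>=0} a_n x^n with a_0 = 1.
Substitute y = x^r sum a_n x^n and match x^{r+n}. The recurrence is
  D(n) a_n + 3 a_{n-1} + 2 a_{n-2} = 0,  where D(n) = (r+n)(r+n-1) + (-7/2)(r+n) + (5).
  a_n = [-3 a_{n-1} - 2 a_{n-2}] / D(n).
Since the indicial polynomial factors as (r - r_1)(r - r_2), D(n) = (r_1 + n - r_1)(r_1 + n - r_2) = n(n + 1/2).
Evaluating step by step (a_0 = 1):
  n = 1: D(1) = 1(1 + 1/2) = 3/2; numerator = -3(1) = -3; a_1 = (-3)/(3/2) = -2
  n = 2: D(2) = 2(2 + 1/2) = 5; numerator = -3(-2) - 2(1) = 4; a_2 = (4)/(5) = 4/5
  n = 3: D(3) = 3(3 + 1/2) = 21/2; numerator = -3(4/5) - 2(-2) = 8/5; a_3 = (8/5)/(21/2) = 16/105
  n = 4: D(4) = 4(4 + 1/2) = 18; numerator = -3(16/105) - 2(4/5) = -72/35; a_4 = (-72/35)/(18) = -4/35
  n = 5: D(5) = 5(5 + 1/2) = 55/2; numerator = -3(-4/35) - 2(16/105) = 4/105; a_5 = (4/105)/(55/2) = 8/5775
  n = 6: D(6) = 6(6 + 1/2) = 39; numerator = -3(8/5775) - 2(-4/35) = 432/1925; a_6 = (432/1925)/(39) = 144/25025

r = 5/2; a_0 = 1; a_1 = -2; a_2 = 4/5; a_3 = 16/105; a_4 = -4/35; a_5 = 8/5775; a_6 = 144/25025


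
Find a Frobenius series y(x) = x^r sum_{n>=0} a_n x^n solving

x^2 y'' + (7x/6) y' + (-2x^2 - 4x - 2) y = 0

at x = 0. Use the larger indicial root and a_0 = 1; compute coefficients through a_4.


Write in Frobenius form y'' + (p(x)/x) y' + (q(x)/x^2) y = 0:
  p(x) = 7/6,  q(x) = -2x^2 - 4x - 2.
Indicial equation: r(r-1) + (7/6) r + (-2) = 0 -> roots r_1 = 4/3, r_2 = -3/2.
Take r = r_1 = 4/3. Let y(x) = x^r sum_{n>=0} a_n x^n with a_0 = 1.
Substitute y = x^r sum a_n x^n and match x^{r+n}. The recurrence is
  D(n) a_n - 4 a_{n-1} - 2 a_{n-2} = 0,  where D(n) = (r+n)(r+n-1) + (7/6)(r+n) + (-2).
  a_n = [4 a_{n-1} + 2 a_{n-2}] / D(n).
Since the indicial polynomial factors as (r - r_1)(r - r_2), D(n) = (r_1 + n - r_1)(r_1 + n - r_2) = n(n + 17/6).
Evaluating step by step (a_0 = 1):
  n = 1: D(1) = 1(1 + 17/6) = 23/6; numerator = 4(1) = 4; a_1 = (4)/(23/6) = 24/23
  n = 2: D(2) = 2(2 + 17/6) = 29/3; numerator = 4(24/23) + 2(1) = 142/23; a_2 = (142/23)/(29/3) = 426/667
  n = 3: D(3) = 3(3 + 17/6) = 35/2; numerator = 4(426/667) + 2(24/23) = 3096/667; a_3 = (3096/667)/(35/2) = 6192/23345
  n = 4: D(4) = 4(4 + 17/6) = 82/3; numerator = 4(6192/23345) + 2(426/667) = 54588/23345; a_4 = (54588/23345)/(82/3) = 81882/957145

r = 4/3; a_0 = 1; a_1 = 24/23; a_2 = 426/667; a_3 = 6192/23345; a_4 = 81882/957145


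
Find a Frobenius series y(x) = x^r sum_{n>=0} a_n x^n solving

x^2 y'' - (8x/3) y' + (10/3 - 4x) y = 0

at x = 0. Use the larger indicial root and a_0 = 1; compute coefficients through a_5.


Write in Frobenius form y'' + (p(x)/x) y' + (q(x)/x^2) y = 0:
  p(x) = -8/3,  q(x) = 10/3 - 4x.
Indicial equation: r(r-1) + (-8/3) r + (10/3) = 0 -> roots r_1 = 2, r_2 = 5/3.
Take r = r_1 = 2. Let y(x) = x^r sum_{n>=0} a_n x^n with a_0 = 1.
Substitute y = x^r sum a_n x^n and match x^{r+n}. The recurrence is
  D(n) a_n - 4 a_{n-1} = 0,  where D(n) = (r+n)(r+n-1) + (-8/3)(r+n) + (10/3).
  a_n = 4 / D(n) * a_{n-1}.
Since the indicial polynomial factors as (r - r_1)(r - r_2), D(n) = (r_1 + n - r_1)(r_1 + n - r_2) = n(n + 1/3).
Evaluating step by step (a_0 = 1):
  n = 1: D(1) = 1(1 + 1/3) = 4/3; numerator = 4(1) = 4; a_1 = (4)/(4/3) = 3
  n = 2: D(2) = 2(2 + 1/3) = 14/3; numerator = 4(3) = 12; a_2 = (12)/(14/3) = 18/7
  n = 3: D(3) = 3(3 + 1/3) = 10; numerator = 4(18/7) = 72/7; a_3 = (72/7)/(10) = 36/35
  n = 4: D(4) = 4(4 + 1/3) = 52/3; numerator = 4(36/35) = 144/35; a_4 = (144/35)/(52/3) = 108/455
  n = 5: D(5) = 5(5 + 1/3) = 80/3; numerator = 4(108/455) = 432/455; a_5 = (432/455)/(80/3) = 81/2275

r = 2; a_0 = 1; a_1 = 3; a_2 = 18/7; a_3 = 36/35; a_4 = 108/455; a_5 = 81/2275


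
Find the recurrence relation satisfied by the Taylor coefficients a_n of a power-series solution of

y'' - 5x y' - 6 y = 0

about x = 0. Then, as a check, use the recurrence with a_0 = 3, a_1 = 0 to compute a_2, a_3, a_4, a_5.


Substitute y = sum_n a_n x^n.
y''(x) has coefficient (n+2)(n+1) a_{n+2} at x^n;
-5 x y'(x) has coefficient -5 n a_n at x^n (shift);
-6 y(x) has coefficient -6 a_n at x^n.
Matching x^n: (n+2)(n+1) a_{n+2} + (-5n - 6) a_n = 0.
Thus a_{n+2} = (5n + 6) / ((n+1)(n+2)) * a_n.

Check with a_0 = 3, a_1 = 0 (apply the recurrence for n = 0, 1, 2, 3): a_0 = 3, a_1 = 0, a_2 = 9, a_3 = 0, a_4 = 12, a_5 = 0.

a_(n+2) = (5n + 6) / ((n+1)(n+2)) * a_n; check: a_0 = 3, a_1 = 0, a_2 = 9, a_3 = 0, a_4 = 12, a_5 = 0
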